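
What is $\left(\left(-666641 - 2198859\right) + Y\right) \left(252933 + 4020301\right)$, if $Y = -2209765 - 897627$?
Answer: $-25523565172728$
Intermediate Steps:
$Y = -3107392$
$\left(\left(-666641 - 2198859\right) + Y\right) \left(252933 + 4020301\right) = \left(\left(-666641 - 2198859\right) - 3107392\right) \left(252933 + 4020301\right) = \left(-2865500 - 3107392\right) 4273234 = \left(-5972892\right) 4273234 = -25523565172728$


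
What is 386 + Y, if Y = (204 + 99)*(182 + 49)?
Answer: 70379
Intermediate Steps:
Y = 69993 (Y = 303*231 = 69993)
386 + Y = 386 + 69993 = 70379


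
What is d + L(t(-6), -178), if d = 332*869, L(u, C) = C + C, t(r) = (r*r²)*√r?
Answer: 288152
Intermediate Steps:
t(r) = r^(7/2) (t(r) = r³*√r = r^(7/2))
L(u, C) = 2*C
d = 288508
d + L(t(-6), -178) = 288508 + 2*(-178) = 288508 - 356 = 288152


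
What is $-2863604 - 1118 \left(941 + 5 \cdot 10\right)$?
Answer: $-3971542$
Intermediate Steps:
$-2863604 - 1118 \left(941 + 5 \cdot 10\right) = -2863604 - 1118 \left(941 + 50\right) = -2863604 - 1107938 = -3971542$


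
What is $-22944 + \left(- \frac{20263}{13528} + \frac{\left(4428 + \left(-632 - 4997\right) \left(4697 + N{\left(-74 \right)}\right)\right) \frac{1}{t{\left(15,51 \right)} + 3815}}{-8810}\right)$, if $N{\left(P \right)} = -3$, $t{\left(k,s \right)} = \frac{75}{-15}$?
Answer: $- \frac{2604696195252439}{113520550200} \approx -22945.0$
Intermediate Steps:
$t{\left(k,s \right)} = -5$ ($t{\left(k,s \right)} = 75 \left(- \frac{1}{15}\right) = -5$)
$-22944 + \left(- \frac{20263}{13528} + \frac{\left(4428 + \left(-632 - 4997\right) \left(4697 + N{\left(-74 \right)}\right)\right) \frac{1}{t{\left(15,51 \right)} + 3815}}{-8810}\right) = -22944 - \left(\frac{20263}{13528} - \frac{\left(4428 + \left(-632 - 4997\right) \left(4697 - 3\right)\right) \frac{1}{-5 + 3815}}{-8810}\right) = -22944 - \left(\frac{20263}{13528} - \frac{4428 - 26422526}{3810} \left(- \frac{1}{8810}\right)\right) = -22944 - \left(\frac{20263}{13528} - \left(4428 - 26422526\right) \frac{1}{3810} \left(- \frac{1}{8810}\right)\right) = -22944 - \left(\frac{20263}{13528} - \left(-26418098\right) \frac{1}{3810} \left(- \frac{1}{8810}\right)\right) = -22944 - \frac{80691463639}{113520550200} = - \frac{2604696195252439}{113520550200}$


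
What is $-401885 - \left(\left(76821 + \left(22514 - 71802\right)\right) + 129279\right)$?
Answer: $-558697$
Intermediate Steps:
$-401885 - \left(\left(76821 + \left(22514 - 71802\right)\right) + 129279\right) = -401885 - \left(\left(76821 - 49288\right) + 129279\right) = -401885 - \left(27533 + 129279\right) = -401885 - 156812 = -558697$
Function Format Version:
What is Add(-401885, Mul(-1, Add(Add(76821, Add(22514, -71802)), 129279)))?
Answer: -558697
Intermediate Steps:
Add(-401885, Mul(-1, Add(Add(76821, Add(22514, -71802)), 129279))) = Add(-401885, Mul(-1, Add(Add(76821, -49288), 129279))) = Add(-401885, Mul(-1, Add(27533, 129279))) = Add(-401885, Mul(-1, 156812)) = Add(-401885, -156812) = -558697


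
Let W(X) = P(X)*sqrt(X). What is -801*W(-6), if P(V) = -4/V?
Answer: -534*I*sqrt(6) ≈ -1308.0*I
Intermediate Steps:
W(X) = -4/sqrt(X) (W(X) = (-4/X)*sqrt(X) = -4/sqrt(X))
-801*W(-6) = -(-3204)/sqrt(-6) = -(-3204)*(-I*sqrt(6)/6) = -534*I*sqrt(6)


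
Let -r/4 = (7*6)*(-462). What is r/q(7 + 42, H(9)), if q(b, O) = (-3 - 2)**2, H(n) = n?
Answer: 77616/25 ≈ 3104.6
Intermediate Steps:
q(b, O) = 25 (q(b, O) = (-5)**2 = 25)
r = 77616 (r = -4*7*6*(-462) = -168*(-462) = -4*(-19404) = 77616)
r/q(7 + 42, H(9)) = 77616/25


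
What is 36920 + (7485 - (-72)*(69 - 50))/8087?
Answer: 298580893/8087 ≈ 36921.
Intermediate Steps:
36920 + (7485 - (-72)*(69 - 50))/8087 = 36920 + (7485 - (-72)*19)*(1/8087) = 36920 + (7485 - 1*(-1368))*(1/8087) = 36920 + (7485 + 1368)*(1/8087) = 36920 + 8853*(1/8087) = 36920 + 8853/8087 = 298580893/8087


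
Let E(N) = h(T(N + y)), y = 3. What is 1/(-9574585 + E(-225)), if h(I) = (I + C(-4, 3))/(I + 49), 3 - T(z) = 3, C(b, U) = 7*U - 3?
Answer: -49/469154647 ≈ -1.0444e-7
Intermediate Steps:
C(b, U) = -3 + 7*U
T(z) = 0 (T(z) = 3 - 1*3 = 3 - 3 = 0)
h(I) = (18 + I)/(49 + I) (h(I) = (I + (-3 + 7*3))/(I + 49) = (I + (-3 + 21))/(49 + I) = (I + 18)/(49 + I) = (18 + I)/(49 + I))
E(N) = 18/49 (E(N) = (18 + 0)/(49 + 0) = 18/49)
1/(-9574585 + E(-225)) = 1/(-9574585 + 18/49) = 1/(-469154647/49) = -49/469154647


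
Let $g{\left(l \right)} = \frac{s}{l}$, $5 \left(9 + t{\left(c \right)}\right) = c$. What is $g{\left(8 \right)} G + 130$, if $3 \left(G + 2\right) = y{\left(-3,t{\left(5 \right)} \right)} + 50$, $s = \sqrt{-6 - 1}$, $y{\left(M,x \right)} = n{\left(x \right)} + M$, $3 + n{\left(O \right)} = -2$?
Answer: $130 + \frac{3 i \sqrt{7}}{2} \approx 130.0 + 3.9686 i$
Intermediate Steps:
$n{\left(O \right)} = -5$ ($n{\left(O \right)} = -3 - 2 = -5$)
$t{\left(c \right)} = -9 + \frac{c}{5}$
$y{\left(M,x \right)} = -5 + M$
$s = i \sqrt{7}$ ($s = \sqrt{-7} = i \sqrt{7} \approx 2.6458 i$)
$g{\left(l \right)} = \frac{i \sqrt{7}}{l}$
$G = 12$ ($G = -2 + \frac{\left(-5 - 3\right) + 50}{3} = -2 + \frac{-8 + 50}{3} = -2 + \frac{1}{3} \cdot 42 = -2 + 14 = 12$)
$g{\left(8 \right)} G + 130 = \frac{i \sqrt{7}}{8} \cdot 12 + 130 = \frac{3 i \sqrt{7}}{2} + 130 = 130 + \frac{3 i \sqrt{7}}{2}$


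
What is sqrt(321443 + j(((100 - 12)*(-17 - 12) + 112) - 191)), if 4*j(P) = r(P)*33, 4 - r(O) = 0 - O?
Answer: sqrt(1199081)/2 ≈ 547.51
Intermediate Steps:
r(O) = 4 + O (r(O) = 4 - (0 - O) = 4 - (-1)*O = 4 + O)
j(P) = 33 + 33*P/4 (j(P) = ((4 + P)*33)/4 = (132 + 33*P)/4 = 33 + 33*P/4)
sqrt(321443 + j(((100 - 12)*(-17 - 12) + 112) - 191)) = sqrt(321443 + (33 + 33*(((100 - 12)*(-17 - 12) + 112) - 191)/4)) = sqrt(321443 + (33 + 33*((88*(-29) + 112) - 191)/4)) = sqrt(321443 + (33 + 33*((-2552 + 112) - 191)/4)) = sqrt(321443 + (33 + 33*(-2440 - 191)/4)) = sqrt(321443 + (33 + (33/4)*(-2631))) = sqrt(321443 + (33 - 86823/4)) = sqrt(321443 - 86691/4) = sqrt(1199081/4) = sqrt(1199081)/2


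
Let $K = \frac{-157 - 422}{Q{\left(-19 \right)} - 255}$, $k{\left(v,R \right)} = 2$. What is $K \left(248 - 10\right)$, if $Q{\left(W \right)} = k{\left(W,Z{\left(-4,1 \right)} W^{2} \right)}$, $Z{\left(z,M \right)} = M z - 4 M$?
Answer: $\frac{137802}{253} \approx 544.67$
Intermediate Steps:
$Z{\left(z,M \right)} = - 4 M + M z$
$Q{\left(W \right)} = 2$
$K = \frac{579}{253}$ ($K = \frac{-157 - 422}{2 - 255} = - \frac{579}{-253} = \left(-579\right) \left(- \frac{1}{253}\right) = \frac{579}{253} \approx 2.2885$)
$K \left(248 - 10\right) = \frac{579 \left(248 - 10\right)}{253} = \frac{579}{253} \cdot 238 = \frac{137802}{253}$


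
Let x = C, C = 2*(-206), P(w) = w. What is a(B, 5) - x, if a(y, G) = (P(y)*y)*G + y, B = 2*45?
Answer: 41002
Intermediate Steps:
B = 90
a(y, G) = y + G*y² (a(y, G) = (y*y)*G + y = y²*G + y = G*y² + y = y + G*y²)
C = -412
x = -412
a(B, 5) - x = 90*(1 + 5*90) - 1*(-412) = 90*(1 + 450) + 412 = 90*451 + 412 = 40590 + 412 = 41002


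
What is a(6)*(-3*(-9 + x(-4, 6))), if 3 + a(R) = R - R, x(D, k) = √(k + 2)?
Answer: -81 + 18*√2 ≈ -55.544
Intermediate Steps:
x(D, k) = √(2 + k)
a(R) = -3 (a(R) = -3 + (R - R) = -3 + 0 = -3)
a(6)*(-3*(-9 + x(-4, 6))) = -(-9)*(-9 + √(2 + 6)) = -(-9)*(-9 + √8) = -(-9)*(-9 + 2*√2) = -3*(27 - 6*√2) = -81 + 18*√2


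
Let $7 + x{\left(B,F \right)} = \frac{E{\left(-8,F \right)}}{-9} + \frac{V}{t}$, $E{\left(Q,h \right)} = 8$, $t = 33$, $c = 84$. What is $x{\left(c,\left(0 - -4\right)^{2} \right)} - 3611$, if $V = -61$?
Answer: $- \frac{358453}{99} \approx -3620.7$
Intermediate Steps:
$x{\left(B,F \right)} = - \frac{964}{99}$ ($x{\left(B,F \right)} = -7 + \left(\frac{8}{-9} - \frac{61}{33}\right) = -7 + \left(8 \left(- \frac{1}{9}\right) - \frac{61}{33}\right) = -7 - \frac{271}{99} = - \frac{964}{99}$)
$x{\left(c,\left(0 - -4\right)^{2} \right)} - 3611 = - \frac{964}{99} - 3611 = - \frac{358453}{99}$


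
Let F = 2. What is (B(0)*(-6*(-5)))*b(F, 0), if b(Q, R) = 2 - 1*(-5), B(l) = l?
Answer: 0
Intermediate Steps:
b(Q, R) = 7 (b(Q, R) = 2 + 5 = 7)
(B(0)*(-6*(-5)))*b(F, 0) = (0*(-6*(-5)))*7 = (0*30)*7 = 0*7 = 0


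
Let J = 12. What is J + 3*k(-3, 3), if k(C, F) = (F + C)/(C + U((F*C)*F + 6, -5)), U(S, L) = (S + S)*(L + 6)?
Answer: 12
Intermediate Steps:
U(S, L) = 2*S*(6 + L) (U(S, L) = (2*S)*(6 + L) = 2*S*(6 + L))
k(C, F) = (C + F)/(12 + C + 2*C*F²) (k(C, F) = (F + C)/(C + 2*((F*C)*F + 6)*(6 - 5)) = (C + F)/(C + 2*((C*F)*F + 6)*1) = (C + F)/(C + 2*(C*F² + 6)*1) = (C + F)/(C + 2*(6 + C*F²)*1) = (C + F)/(C + (12 + 2*C*F²)) = (C + F)/(12 + C + 2*C*F²))
J + 3*k(-3, 3) = 12 + 3*((-3 + 3)/(12 - 3 + 2*(-3)*3²)) = 12 + 3*(0/(12 - 3 + 2*(-3)*9)) = 12 + 3*(0/(12 - 3 - 54)) = 12 + 3*(0/(-45)) = 12 + 3*(-1/45*0) = 12 + 3*0 = 12 + 0 = 12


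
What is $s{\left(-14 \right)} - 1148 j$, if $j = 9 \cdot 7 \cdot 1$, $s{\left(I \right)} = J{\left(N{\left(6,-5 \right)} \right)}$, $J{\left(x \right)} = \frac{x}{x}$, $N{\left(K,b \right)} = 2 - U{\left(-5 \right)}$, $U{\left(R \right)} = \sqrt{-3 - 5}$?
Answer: $-72323$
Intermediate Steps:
$U{\left(R \right)} = 2 i \sqrt{2}$ ($U{\left(R \right)} = \sqrt{-8} = 2 i \sqrt{2}$)
$N{\left(K,b \right)} = 2 - 2 i \sqrt{2}$
$J{\left(x \right)} = 1$
$s{\left(I \right)} = 1$
$j = 63$ ($j = 63 \cdot 1 = 63$)
$s{\left(-14 \right)} - 1148 j = 1 - 72324 = -72323$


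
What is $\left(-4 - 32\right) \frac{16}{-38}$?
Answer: $\frac{288}{19} \approx 15.158$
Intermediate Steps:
$\left(-4 - 32\right) \frac{16}{-38} = - 36 \cdot 16 \left(- \frac{1}{38}\right) = \left(-36\right) \left(- \frac{8}{19}\right) = \frac{288}{19}$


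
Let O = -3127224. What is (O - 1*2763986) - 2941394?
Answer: -8832604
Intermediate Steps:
(O - 1*2763986) - 2941394 = (-3127224 - 1*2763986) - 2941394 = (-3127224 - 2763986) - 2941394 = -5891210 - 2941394 = -8832604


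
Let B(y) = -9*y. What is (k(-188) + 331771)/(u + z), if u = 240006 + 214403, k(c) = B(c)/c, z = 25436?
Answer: 331762/479845 ≈ 0.69139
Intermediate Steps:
k(c) = -9 (k(c) = (-9*c)/c = -9)
u = 454409
(k(-188) + 331771)/(u + z) = (-9 + 331771)/(454409 + 25436) = 331762/479845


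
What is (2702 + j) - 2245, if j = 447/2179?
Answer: 996250/2179 ≈ 457.21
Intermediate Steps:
j = 447/2179 (j = 447*(1/2179) = 447/2179 ≈ 0.20514)
(2702 + j) - 2245 = (2702 + 447/2179) - 2245 = 5888105/2179 - 2245 = 996250/2179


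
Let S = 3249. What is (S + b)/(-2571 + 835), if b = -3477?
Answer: 57/434 ≈ 0.13134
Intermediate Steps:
(S + b)/(-2571 + 835) = (3249 - 3477)/(-2571 + 835) = -228/(-1736) = -228*(-1/1736) = 57/434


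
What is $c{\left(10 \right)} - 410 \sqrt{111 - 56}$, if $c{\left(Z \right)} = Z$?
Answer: $10 - 410 \sqrt{55} \approx -3030.6$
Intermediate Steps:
$c{\left(10 \right)} - 410 \sqrt{111 - 56} = 10 - 410 \sqrt{111 - 56} = 10 - 410 \sqrt{55}$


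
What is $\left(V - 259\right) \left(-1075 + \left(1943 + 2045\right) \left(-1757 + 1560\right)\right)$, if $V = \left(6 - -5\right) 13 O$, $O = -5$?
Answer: $766256514$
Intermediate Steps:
$V = -715$ ($V = \left(6 - -5\right) 13 \left(-5\right) = \left(6 + 5\right) 13 \left(-5\right) = 11 \cdot 13 \left(-5\right) = 143 \left(-5\right) = -715$)
$\left(V - 259\right) \left(-1075 + \left(1943 + 2045\right) \left(-1757 + 1560\right)\right) = \left(-715 - 259\right) \left(-1075 + \left(1943 + 2045\right) \left(-1757 + 1560\right)\right) = - 974 \left(-1075 + 3988 \left(-197\right)\right) = - 974 \left(-1075 - 785636\right) = \left(-974\right) \left(-786711\right) = 766256514$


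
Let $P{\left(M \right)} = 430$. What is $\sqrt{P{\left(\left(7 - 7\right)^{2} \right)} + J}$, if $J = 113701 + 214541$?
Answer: $4 \sqrt{20542} \approx 573.3$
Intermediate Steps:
$J = 328242$
$\sqrt{P{\left(\left(7 - 7\right)^{2} \right)} + J} = \sqrt{430 + 328242} = \sqrt{328672} = 4 \sqrt{20542}$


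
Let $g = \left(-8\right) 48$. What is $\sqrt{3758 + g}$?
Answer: $\sqrt{3374} \approx 58.086$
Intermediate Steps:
$g = -384$
$\sqrt{3758 + g} = \sqrt{3758 - 384} = \sqrt{3374}$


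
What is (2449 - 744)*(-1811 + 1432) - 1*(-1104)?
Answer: -645091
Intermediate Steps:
(2449 - 744)*(-1811 + 1432) - 1*(-1104) = 1705*(-379) + 1104 = -646195 + 1104 = -645091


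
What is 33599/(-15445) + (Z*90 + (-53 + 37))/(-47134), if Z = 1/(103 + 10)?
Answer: -89463255274/41131131595 ≈ -2.1751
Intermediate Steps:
Z = 1/113 ≈ 0.0088496
33599/(-15445) + (Z*90 + (-53 + 37))/(-47134) = 33599/(-15445) + ((1/113)*90 + (-53 + 37))/(-47134) = 33599*(-1/15445) + (90/113 - 16)*(-1/47134) = -33599/15445 - 1718/113*(-1/47134) = -33599/15445 + 859/2663071 = -89463255274/41131131595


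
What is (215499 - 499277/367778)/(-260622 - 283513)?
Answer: -15851058389/40024176406 ≈ -0.39604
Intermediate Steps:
(215499 - 499277/367778)/(-260622 - 283513) = (215499 - 499277*1/367778)/(-544135) = (215499 - 499277/367778)*(-1/544135) = (79255291945/367778)*(-1/544135) = -15851058389/40024176406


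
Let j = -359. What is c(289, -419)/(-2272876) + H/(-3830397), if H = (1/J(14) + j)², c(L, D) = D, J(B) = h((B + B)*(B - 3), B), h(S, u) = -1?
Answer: -97653264419/2902005803924 ≈ -0.033650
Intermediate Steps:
J(B) = -1
H = 129600 (H = (1/(-1) - 359)² = (-1 - 359)² = (-360)² = 129600)
c(289, -419)/(-2272876) + H/(-3830397) = -419/(-2272876) + 129600/(-3830397) = -419*(-1/2272876) + 129600*(-1/3830397) = 419/2272876 - 43200/1276799 = -97653264419/2902005803924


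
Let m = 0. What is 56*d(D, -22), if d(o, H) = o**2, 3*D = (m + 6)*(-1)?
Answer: 224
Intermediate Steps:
D = -2 (D = ((0 + 6)*(-1))/3 = (6*(-1))/3 = (1/3)*(-6) = -2)
56*d(D, -22) = 56*(-2)**2 = 56*4 = 224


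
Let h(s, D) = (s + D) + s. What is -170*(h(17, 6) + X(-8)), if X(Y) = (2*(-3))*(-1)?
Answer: -7820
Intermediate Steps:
h(s, D) = D + 2*s (h(s, D) = (D + s) + s = D + 2*s)
X(Y) = 6 (X(Y) = -6*(-1) = 6)
-170*(h(17, 6) + X(-8)) = -170*((6 + 2*17) + 6) = -170*((6 + 34) + 6) = -170*(40 + 6) = -170*46 = -7820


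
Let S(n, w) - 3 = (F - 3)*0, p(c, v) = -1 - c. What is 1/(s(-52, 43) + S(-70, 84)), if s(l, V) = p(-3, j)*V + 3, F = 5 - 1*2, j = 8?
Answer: 1/92 ≈ 0.010870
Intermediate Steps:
F = 3 (F = 5 - 2 = 3)
S(n, w) = 3 (S(n, w) = 3 + (3 - 3)*0 = 3 + 0*0 = 3 + 0 = 3)
s(l, V) = 3 + 2*V (s(l, V) = (-1 - 1*(-3))*V + 3 = (-1 + 3)*V + 3 = 2*V + 3 = 3 + 2*V)
1/(s(-52, 43) + S(-70, 84)) = 1/((3 + 2*43) + 3) = 1/((3 + 86) + 3) = 1/(89 + 3) = 1/92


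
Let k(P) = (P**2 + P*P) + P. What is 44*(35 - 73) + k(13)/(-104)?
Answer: -13403/8 ≈ -1675.4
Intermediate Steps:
k(P) = P + 2*P**2 (k(P) = (P**2 + P**2) + P = 2*P**2 + P = P + 2*P**2)
44*(35 - 73) + k(13)/(-104) = 44*(35 - 73) + (13*(1 + 2*13))/(-104) = 44*(-38) + (13*(1 + 26))*(-1/104) = -1672 + (13*27)*(-1/104) = -1672 + 351*(-1/104) = -1672 - 27/8 = -13403/8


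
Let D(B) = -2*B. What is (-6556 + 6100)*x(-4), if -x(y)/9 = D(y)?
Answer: 32832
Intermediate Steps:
x(y) = 18*y (x(y) = -(-18)*y = 18*y)
(-6556 + 6100)*x(-4) = (-6556 + 6100)*(18*(-4)) = -456*(-72) = 32832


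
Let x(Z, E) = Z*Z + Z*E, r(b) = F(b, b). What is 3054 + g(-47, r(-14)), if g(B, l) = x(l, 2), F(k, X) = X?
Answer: 3222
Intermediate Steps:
r(b) = b
x(Z, E) = Z² + E*Z
g(B, l) = l*(2 + l)
3054 + g(-47, r(-14)) = 3054 - 14*(2 - 14) = 3054 - 14*(-12) = 3054 + 168 = 3222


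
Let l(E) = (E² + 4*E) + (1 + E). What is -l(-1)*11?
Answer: 33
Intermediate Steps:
l(E) = 1 + E² + 5*E
-l(-1)*11 = -(1 + (-1)² + 5*(-1))*11 = -(1 + 1 - 5)*11 = -1*(-3)*11 = 3*11 = 33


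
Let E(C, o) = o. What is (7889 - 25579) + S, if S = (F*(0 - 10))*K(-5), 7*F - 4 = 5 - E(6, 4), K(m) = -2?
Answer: -123730/7 ≈ -17676.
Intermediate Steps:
F = 5/7 (F = 4/7 + (5 - 1*4)/7 = 4/7 + (5 - 4)/7 = 4/7 + (⅐)*1 = 4/7 + ⅐ = 5/7 ≈ 0.71429)
S = 100/7 (S = (5*(0 - 10)/7)*(-2) = ((5/7)*(-10))*(-2) = -50/7*(-2) = 100/7 ≈ 14.286)
(7889 - 25579) + S = (7889 - 25579) + 100/7 = -17690 + 100/7 = -123730/7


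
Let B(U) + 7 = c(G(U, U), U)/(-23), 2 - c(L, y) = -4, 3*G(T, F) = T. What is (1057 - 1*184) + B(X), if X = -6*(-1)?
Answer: 19912/23 ≈ 865.74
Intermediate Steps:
G(T, F) = T/3
c(L, y) = 6 (c(L, y) = 2 - 1*(-4) = 2 + 4 = 6)
X = 6
B(U) = -167/23 (B(U) = -7 + 6/(-23) = -7 + 6*(-1/23) = -7 - 6/23 = -167/23)
(1057 - 1*184) + B(X) = (1057 - 1*184) - 167/23 = (1057 - 184) - 167/23 = 873 - 167/23 = 19912/23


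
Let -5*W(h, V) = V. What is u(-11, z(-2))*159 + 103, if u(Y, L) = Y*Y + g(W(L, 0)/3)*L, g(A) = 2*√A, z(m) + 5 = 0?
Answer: 19342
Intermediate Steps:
z(m) = -5 (z(m) = -5 + 0 = -5)
W(h, V) = -V/5
u(Y, L) = Y² (u(Y, L) = Y*Y + (2*√(-⅕*0/3))*L = Y² + (2*√(0*(⅓)))*L = Y² + (2*√0)*L = Y² + (2*0)*L = Y² + 0*L = Y² + 0 = Y²)
u(-11, z(-2))*159 + 103 = (-11)²*159 + 103 = 121*159 + 103 = 19239 + 103 = 19342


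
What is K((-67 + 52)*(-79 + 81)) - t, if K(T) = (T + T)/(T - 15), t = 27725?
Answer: -83171/3 ≈ -27724.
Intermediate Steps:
K(T) = 2*T/(-15 + T) (K(T) = (2*T)/(-15 + T) = 2*T/(-15 + T))
K((-67 + 52)*(-79 + 81)) - t = 2*((-67 + 52)*(-79 + 81))/(-15 + (-67 + 52)*(-79 + 81)) - 1*27725 = 2*(-15*2)/(-15 - 15*2) - 27725 = 2*(-30)/(-15 - 30) - 27725 = 2*(-30)/(-45) - 27725 = 2*(-30)*(-1/45) - 27725 = 4/3 - 27725 = -83171/3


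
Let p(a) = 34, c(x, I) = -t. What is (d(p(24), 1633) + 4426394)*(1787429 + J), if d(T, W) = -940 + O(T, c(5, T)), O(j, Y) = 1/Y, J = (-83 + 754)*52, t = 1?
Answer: 8064595936413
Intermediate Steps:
c(x, I) = -1 (c(x, I) = -1*1 = -1)
J = 34892 (J = 671*52 = 34892)
d(T, W) = -941 (d(T, W) = -940 + 1/(-1) = -940 - 1 = -941)
(d(p(24), 1633) + 4426394)*(1787429 + J) = (-941 + 4426394)*(1787429 + 34892) = 4425453*1822321 = 8064595936413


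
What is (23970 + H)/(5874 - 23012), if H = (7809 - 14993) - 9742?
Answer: -3522/8569 ≈ -0.41102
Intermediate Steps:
H = -16926 (H = -7184 - 9742 = -16926)
(23970 + H)/(5874 - 23012) = (23970 - 16926)/(5874 - 23012) = 7044/(-17138) = 7044*(-1/17138) = -3522/8569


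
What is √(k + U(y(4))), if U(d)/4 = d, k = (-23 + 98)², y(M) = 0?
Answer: 75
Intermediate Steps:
k = 5625 (k = 75² = 5625)
U(d) = 4*d
√(k + U(y(4))) = √(5625 + 4*0) = √(5625 + 0) = √5625 = 75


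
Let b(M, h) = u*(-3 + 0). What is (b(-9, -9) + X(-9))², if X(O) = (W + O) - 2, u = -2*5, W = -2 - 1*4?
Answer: 169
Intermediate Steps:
W = -6 (W = -2 - 4 = -6)
u = -10
b(M, h) = 30 (b(M, h) = -10*(-3 + 0) = -10*(-3) = 30)
X(O) = -8 + O (X(O) = (-6 + O) - 2 = -8 + O)
(b(-9, -9) + X(-9))² = (30 + (-8 - 9))² = (30 - 17)² = 13² = 169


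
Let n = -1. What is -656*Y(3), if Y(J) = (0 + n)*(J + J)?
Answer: 3936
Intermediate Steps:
Y(J) = -2*J (Y(J) = (0 - 1)*(J + J) = -2*J)
-656*Y(3) = -(-1312)*3 = -656*(-6) = 3936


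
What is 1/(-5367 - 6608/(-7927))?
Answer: -7927/42537601 ≈ -0.00018635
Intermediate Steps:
1/(-5367 - 6608/(-7927)) = 1/(-5367 - 6608*(-1/7927)) = 1/(-5367 + 6608/7927) = 1/(-42537601/7927) = -7927/42537601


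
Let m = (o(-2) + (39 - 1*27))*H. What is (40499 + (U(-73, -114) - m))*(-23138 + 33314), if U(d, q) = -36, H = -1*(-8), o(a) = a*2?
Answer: 411100224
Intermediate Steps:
o(a) = 2*a
H = 8
m = 64 (m = (2*(-2) + (39 - 1*27))*8 = (-4 + (39 - 27))*8 = (-4 + 12)*8 = 8*8 = 64)
(40499 + (U(-73, -114) - m))*(-23138 + 33314) = (40499 + (-36 - 1*64))*(-23138 + 33314) = (40499 + (-36 - 64))*10176 = (40499 - 100)*10176 = 40399*10176 = 411100224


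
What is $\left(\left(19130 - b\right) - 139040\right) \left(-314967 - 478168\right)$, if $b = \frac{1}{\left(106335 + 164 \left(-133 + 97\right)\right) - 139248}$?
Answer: $\frac{3691683713690315}{38817} \approx 9.5105 \cdot 10^{10}$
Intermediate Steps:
$b = - \frac{1}{38817}$ ($b = \frac{1}{\left(106335 + 164 \left(-36\right)\right) - 139248} = \frac{1}{\left(106335 - 5904\right) - 139248} = \frac{1}{100431 - 139248} = \frac{1}{-38817} = - \frac{1}{38817} \approx -2.5762 \cdot 10^{-5}$)
$\left(\left(19130 - b\right) - 139040\right) \left(-314967 - 478168\right) = \left(\left(19130 - - \frac{1}{38817}\right) - 139040\right) \left(-314967 - 478168\right) = \left(\left(19130 + \frac{1}{38817}\right) - 139040\right) \left(-793135\right) = \left(\frac{742569211}{38817} - 139040\right) \left(-793135\right) = \left(- \frac{4654546469}{38817}\right) \left(-793135\right) = \frac{3691683713690315}{38817}$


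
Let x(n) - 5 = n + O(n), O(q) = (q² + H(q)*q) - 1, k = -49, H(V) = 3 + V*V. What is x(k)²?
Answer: 13326393600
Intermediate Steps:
H(V) = 3 + V²
O(q) = -1 + q² + q*(3 + q²) (O(q) = (q² + (3 + q²)*q) - 1 = (q² + q*(3 + q²)) - 1 = -1 + q² + q*(3 + q²))
x(n) = 4 + n + n² + n*(3 + n²) (x(n) = 5 + (n + (-1 + n² + n*(3 + n²))) = 5 + (-1 + n + n² + n*(3 + n²)) = 4 + n + n² + n*(3 + n²))
x(k)² = (4 + (-49)² + (-49)³ + 4*(-49))² = (4 + 2401 - 117649 - 196)² = (-115440)² = 13326393600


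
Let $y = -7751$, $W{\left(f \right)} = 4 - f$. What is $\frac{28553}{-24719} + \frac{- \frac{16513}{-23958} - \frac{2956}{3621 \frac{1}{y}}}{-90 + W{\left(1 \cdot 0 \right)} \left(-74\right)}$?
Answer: $- \frac{4842159626609381}{275915458387404} \approx -17.549$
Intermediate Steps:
$\frac{28553}{-24719} + \frac{- \frac{16513}{-23958} - \frac{2956}{3621 \frac{1}{y}}}{-90 + W{\left(1 \cdot 0 \right)} \left(-74\right)} = \frac{28553}{-24719} + \frac{- \frac{16513}{-23958} - \frac{2956}{3621 \frac{1}{-7751}}}{-90 + \left(4 - 1 \cdot 0\right) \left(-74\right)} = 28553 \left(- \frac{1}{24719}\right) + \frac{\left(-16513\right) \left(- \frac{1}{23958}\right) - \frac{2956}{3621 \left(- \frac{1}{7751}\right)}}{-90 + \left(4 - 0\right) \left(-74\right)} = - \frac{28553}{24719} + \frac{\frac{16513}{23958} - \frac{2956}{- \frac{3621}{7751}}}{-90 + \left(4 + 0\right) \left(-74\right)} = - \frac{28553}{24719} + \frac{\frac{16513}{23958} - - \frac{22911956}{3621}}{-90 + 4 \left(-74\right)} = - \frac{28553}{24719} + \frac{\frac{16513}{23958} + \frac{22911956}{3621}}{-90 - 296} = - \frac{28553}{24719} + \frac{182994811807}{28917306 \left(-386\right)} = - \frac{28553}{24719} + \frac{182994811807}{28917306} \left(- \frac{1}{386}\right) = - \frac{28553}{24719} - \frac{182994811807}{11162080116} = - \frac{4842159626609381}{275915458387404}$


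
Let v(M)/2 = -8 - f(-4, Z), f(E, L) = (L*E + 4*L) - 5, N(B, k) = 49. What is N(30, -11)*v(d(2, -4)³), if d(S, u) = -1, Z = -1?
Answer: -294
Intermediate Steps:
f(E, L) = -5 + 4*L + E*L (f(E, L) = (E*L + 4*L) - 5 = (4*L + E*L) - 5 = -5 + 4*L + E*L)
v(M) = -6 (v(M) = 2*(-8 - (-5 + 4*(-1) - 4*(-1))) = 2*(-8 - (-5 - 4 + 4)) = 2*(-8 - 1*(-5)) = 2*(-8 + 5) = 2*(-3) = -6)
N(30, -11)*v(d(2, -4)³) = 49*(-6) = -294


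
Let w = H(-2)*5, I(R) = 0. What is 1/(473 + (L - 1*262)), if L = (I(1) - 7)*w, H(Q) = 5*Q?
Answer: 1/561 ≈ 0.0017825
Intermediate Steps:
w = -50 (w = (5*(-2))*5 = -10*5 = -50)
L = 350 (L = (0 - 7)*(-50) = -7*(-50) = 350)
1/(473 + (L - 1*262)) = 1/(473 + (350 - 1*262)) = 1/(473 + (350 - 262)) = 1/(473 + 88) = 1/561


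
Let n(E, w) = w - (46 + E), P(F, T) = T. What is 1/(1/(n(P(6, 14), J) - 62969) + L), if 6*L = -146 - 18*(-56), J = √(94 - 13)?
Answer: 189060/27161617 ≈ 0.0069606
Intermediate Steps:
J = 9 (J = √81 = 9)
n(E, w) = -46 + w - E (n(E, w) = w + (-46 - E) = -46 + w - E)
L = 431/3 (L = (-146 - 18*(-56))/6 = (-146 + 1008)/6 = (⅙)*862 = 431/3 ≈ 143.67)
1/(1/(n(P(6, 14), J) - 62969) + L) = 1/(1/((-46 + 9 - 1*14) - 62969) + 431/3) = 1/(1/((-46 + 9 - 14) - 62969) + 431/3) = 1/(1/(-51 - 62969) + 431/3) = 1/(1/(-63020) + 431/3) = 1/(-1/63020 + 431/3) = 1/(27161617/189060) = 189060/27161617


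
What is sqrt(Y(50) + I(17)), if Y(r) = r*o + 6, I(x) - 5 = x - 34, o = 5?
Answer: 2*sqrt(61) ≈ 15.620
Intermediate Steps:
I(x) = -29 + x (I(x) = 5 + (x - 34) = 5 + (-34 + x) = -29 + x)
Y(r) = 6 + 5*r (Y(r) = r*5 + 6 = 5*r + 6 = 6 + 5*r)
sqrt(Y(50) + I(17)) = sqrt((6 + 5*50) + (-29 + 17)) = sqrt((6 + 250) - 12) = sqrt(256 - 12) = sqrt(244) = 2*sqrt(61)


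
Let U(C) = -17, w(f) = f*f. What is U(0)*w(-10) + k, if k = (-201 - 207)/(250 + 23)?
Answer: -154836/91 ≈ -1701.5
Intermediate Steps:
w(f) = f**2
k = -136/91 (k = -408/273 = -408*1/273 = -136/91 ≈ -1.4945)
U(0)*w(-10) + k = -17*(-10)**2 - 136/91 = -17*100 - 136/91 = -1700 - 136/91 = -154836/91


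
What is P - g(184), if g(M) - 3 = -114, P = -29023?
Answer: -28912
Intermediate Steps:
g(M) = -111 (g(M) = 3 - 114 = -111)
P - g(184) = -29023 - 1*(-111) = -29023 + 111 = -28912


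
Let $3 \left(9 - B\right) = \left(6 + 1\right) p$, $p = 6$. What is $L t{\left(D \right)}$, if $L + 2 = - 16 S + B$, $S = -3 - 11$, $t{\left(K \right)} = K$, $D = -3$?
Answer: $-651$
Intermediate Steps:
$S = -14$
$B = -5$ ($B = 9 - \frac{\left(6 + 1\right) 6}{3} = 9 - \frac{7 \cdot 6}{3} = 9 - 14 = -5$)
$L = 217$ ($L = -2 - -219 = -2 + \left(224 - 5\right) = -2 + 219 = 217$)
$L t{\left(D \right)} = 217 \left(-3\right) = -651$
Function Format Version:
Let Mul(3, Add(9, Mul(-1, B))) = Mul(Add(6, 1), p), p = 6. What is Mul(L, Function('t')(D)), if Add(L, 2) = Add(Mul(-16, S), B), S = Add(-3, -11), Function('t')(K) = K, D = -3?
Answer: -651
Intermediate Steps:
S = -14
B = -5 (B = Add(9, Mul(Rational(-1, 3), Mul(Add(6, 1), 6))) = Add(9, Mul(Rational(-1, 3), Mul(7, 6))) = Add(9, Mul(Rational(-1, 3), 42)) = Add(9, -14) = -5)
L = 217 (L = Add(-2, Add(Mul(-16, -14), -5)) = Add(-2, Add(224, -5)) = Add(-2, 219) = 217)
Mul(L, Function('t')(D)) = Mul(217, -3) = -651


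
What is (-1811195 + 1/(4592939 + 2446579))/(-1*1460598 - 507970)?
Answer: 12749939804009/13857769870224 ≈ 0.92006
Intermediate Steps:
(-1811195 + 1/(4592939 + 2446579))/(-1*1460598 - 507970) = (-1811195 + 1/7039518)/(-1460598 - 507970) = (-1811195 + 1/7039518)/(-1968568) = -12749939804009/7039518*(-1/1968568) = 12749939804009/13857769870224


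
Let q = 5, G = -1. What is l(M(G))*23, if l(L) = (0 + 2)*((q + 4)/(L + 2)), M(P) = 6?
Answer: 207/4 ≈ 51.750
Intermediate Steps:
l(L) = 18/(2 + L) (l(L) = (0 + 2)*((5 + 4)/(L + 2)) = 2*(9/(2 + L)) = 18/(2 + L))
l(M(G))*23 = (18/(2 + 6))*23 = (18/8)*23 = (18*(⅛))*23 = (9/4)*23 = 207/4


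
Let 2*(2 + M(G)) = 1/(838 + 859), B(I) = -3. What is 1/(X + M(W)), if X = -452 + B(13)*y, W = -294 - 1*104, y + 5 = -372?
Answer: 3394/2297739 ≈ 0.0014771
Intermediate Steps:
y = -377 (y = -5 - 372 = -377)
W = -398 (W = -294 - 104 = -398)
M(G) = -6787/3394 (M(G) = -2 + 1/(2*(838 + 859)) = -2 + (1/2)/1697 = -2 + (1/2)*(1/1697) = -2 + 1/3394 = -6787/3394)
X = 679 (X = -452 - 3*(-377) = -452 + 1131 = 679)
1/(X + M(W)) = 1/(679 - 6787/3394) = 1/(2297739/3394) = 3394/2297739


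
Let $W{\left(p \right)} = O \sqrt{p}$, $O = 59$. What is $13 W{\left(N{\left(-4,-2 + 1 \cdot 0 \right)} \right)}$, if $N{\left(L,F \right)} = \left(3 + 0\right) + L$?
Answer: $767 i \approx 767.0 i$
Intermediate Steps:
$N{\left(L,F \right)} = 3 + L$
$W{\left(p \right)} = 59 \sqrt{p}$
$13 W{\left(N{\left(-4,-2 + 1 \cdot 0 \right)} \right)} = 13 \cdot 59 \sqrt{3 - 4} = 13 \cdot 59 \sqrt{-1} = 13 \cdot 59 i = 767 i$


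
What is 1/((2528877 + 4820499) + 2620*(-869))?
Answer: 1/5072596 ≈ 1.9714e-7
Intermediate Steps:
1/((2528877 + 4820499) + 2620*(-869)) = 1/(7349376 - 2276780) = 1/5072596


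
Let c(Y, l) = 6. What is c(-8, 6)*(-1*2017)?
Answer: -12102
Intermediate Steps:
c(-8, 6)*(-1*2017) = 6*(-1*2017) = 6*(-2017) = -12102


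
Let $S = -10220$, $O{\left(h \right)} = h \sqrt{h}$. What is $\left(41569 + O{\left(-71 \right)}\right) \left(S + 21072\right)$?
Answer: $451106788 - 770492 i \sqrt{71} \approx 4.5111 \cdot 10^{8} - 6.4923 \cdot 10^{6} i$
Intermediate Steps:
$O{\left(h \right)} = h^{\frac{3}{2}}$
$\left(41569 + O{\left(-71 \right)}\right) \left(S + 21072\right) = \left(41569 + \left(-71\right)^{\frac{3}{2}}\right) \left(-10220 + 21072\right) = \left(41569 - 71 i \sqrt{71}\right) 10852 = 451106788 - 770492 i \sqrt{71}$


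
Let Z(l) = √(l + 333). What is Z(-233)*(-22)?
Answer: -220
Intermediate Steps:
Z(l) = √(333 + l)
Z(-233)*(-22) = √(333 - 233)*(-22) = √100*(-22) = 10*(-22) = -220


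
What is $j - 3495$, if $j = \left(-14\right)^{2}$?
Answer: $-3299$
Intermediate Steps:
$j = 196$
$j - 3495 = 196 - 3495 = -3299$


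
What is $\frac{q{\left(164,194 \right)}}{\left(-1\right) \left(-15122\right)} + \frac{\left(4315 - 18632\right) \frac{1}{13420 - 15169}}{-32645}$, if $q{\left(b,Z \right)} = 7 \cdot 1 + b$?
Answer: $\frac{9546932281}{863407299810} \approx 0.011057$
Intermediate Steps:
$q{\left(b,Z \right)} = 7 + b$
$\frac{q{\left(164,194 \right)}}{\left(-1\right) \left(-15122\right)} + \frac{\left(4315 - 18632\right) \frac{1}{13420 - 15169}}{-32645} = \frac{7 + 164}{\left(-1\right) \left(-15122\right)} + \frac{\left(4315 - 18632\right) \frac{1}{13420 - 15169}}{-32645} = \frac{171}{15122} + - \frac{14317}{13420 - 15169} \left(- \frac{1}{32645}\right) = 171 \cdot \frac{1}{15122} + - \frac{14317}{-1749} \left(- \frac{1}{32645}\right) = \frac{171}{15122} + \left(-14317\right) \left(- \frac{1}{1749}\right) \left(- \frac{1}{32645}\right) = \frac{171}{15122} + \frac{14317}{1749} \left(- \frac{1}{32645}\right) = \frac{171}{15122} - \frac{14317}{57096105} = \frac{9546932281}{863407299810}$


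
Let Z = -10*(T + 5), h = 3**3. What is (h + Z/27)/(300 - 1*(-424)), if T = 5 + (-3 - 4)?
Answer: 233/6516 ≈ 0.035758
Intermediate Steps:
T = -2 (T = 5 - 7 = -2)
h = 27
Z = -30 (Z = -10*(-2 + 5) = -10*3 = -30)
(h + Z/27)/(300 - 1*(-424)) = (27 - 30/27)/(300 - 1*(-424)) = (27 - 30*1/27)/(300 + 424) = (27 - 10/9)/724 = (233/9)*(1/724) = 233/6516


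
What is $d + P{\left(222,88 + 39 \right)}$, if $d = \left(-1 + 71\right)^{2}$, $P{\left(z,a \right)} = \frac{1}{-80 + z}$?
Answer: $\frac{695801}{142} \approx 4900.0$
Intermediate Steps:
$d = 4900$ ($d = 70^{2} = 4900$)
$d + P{\left(222,88 + 39 \right)} = 4900 + \frac{1}{-80 + 222} = 4900 + \frac{1}{142} = \frac{695801}{142}$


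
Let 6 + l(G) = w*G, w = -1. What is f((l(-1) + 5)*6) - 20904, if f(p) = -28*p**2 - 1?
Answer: -20905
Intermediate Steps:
l(G) = -6 - G
f(p) = -1 - 28*p**2 (f(p) = -28*p**2 - 1 = -1 - 28*p**2)
f((l(-1) + 5)*6) - 20904 = (-1 - 28*36*((-6 - 1*(-1)) + 5)**2) - 20904 = (-1 - 28*36*((-6 + 1) + 5)**2) - 20904 = (-1 - 28*36*(-5 + 5)**2) - 20904 = (-1 - 28*(0*6)**2) - 20904 = (-1 - 28*0**2) - 20904 = (-1 - 28*0) - 20904 = (-1 + 0) - 20904 = -1 - 20904 = -20905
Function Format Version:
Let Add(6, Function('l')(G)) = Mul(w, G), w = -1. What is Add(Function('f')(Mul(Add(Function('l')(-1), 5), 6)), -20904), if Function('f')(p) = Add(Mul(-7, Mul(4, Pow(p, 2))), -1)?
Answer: -20905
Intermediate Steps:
Function('l')(G) = Add(-6, Mul(-1, G))
Function('f')(p) = Add(-1, Mul(-28, Pow(p, 2))) (Function('f')(p) = Add(Mul(-28, Pow(p, 2)), -1) = Add(-1, Mul(-28, Pow(p, 2))))
Add(Function('f')(Mul(Add(Function('l')(-1), 5), 6)), -20904) = Add(Add(-1, Mul(-28, Pow(Mul(Add(Add(-6, Mul(-1, -1)), 5), 6), 2))), -20904) = Add(Add(-1, Mul(-28, Pow(Mul(Add(Add(-6, 1), 5), 6), 2))), -20904) = Add(Add(-1, Mul(-28, Pow(Mul(Add(-5, 5), 6), 2))), -20904) = Add(Add(-1, Mul(-28, Pow(Mul(0, 6), 2))), -20904) = Add(Add(-1, Mul(-28, Pow(0, 2))), -20904) = Add(Add(-1, Mul(-28, 0)), -20904) = Add(Add(-1, 0), -20904) = Add(-1, -20904) = -20905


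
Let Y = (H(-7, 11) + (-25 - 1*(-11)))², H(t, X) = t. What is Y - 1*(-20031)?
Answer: 20472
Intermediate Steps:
Y = 441 (Y = (-7 + (-25 - 1*(-11)))² = (-7 + (-25 + 11))² = (-7 - 14)² = (-21)² = 441)
Y - 1*(-20031) = 441 - 1*(-20031) = 441 + 20031 = 20472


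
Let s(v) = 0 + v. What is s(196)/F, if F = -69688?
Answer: -49/17422 ≈ -0.0028125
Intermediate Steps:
s(v) = v
s(196)/F = 196/(-69688) = 196*(-1/69688) = -49/17422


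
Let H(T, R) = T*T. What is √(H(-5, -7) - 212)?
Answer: I*√187 ≈ 13.675*I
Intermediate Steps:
H(T, R) = T²
√(H(-5, -7) - 212) = √((-5)² - 212) = √(25 - 212) = √(-187) = I*√187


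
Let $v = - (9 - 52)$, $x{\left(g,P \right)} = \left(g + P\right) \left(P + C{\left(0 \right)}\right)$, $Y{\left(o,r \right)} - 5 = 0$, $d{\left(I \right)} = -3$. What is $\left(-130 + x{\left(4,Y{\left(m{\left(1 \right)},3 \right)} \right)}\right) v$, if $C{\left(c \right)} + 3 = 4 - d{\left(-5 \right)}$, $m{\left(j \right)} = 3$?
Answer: $-2107$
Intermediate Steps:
$Y{\left(o,r \right)} = 5$ ($Y{\left(o,r \right)} = 5 + 0 = 5$)
$C{\left(c \right)} = 4$ ($C{\left(c \right)} = -3 + \left(4 - -3\right) = -3 + \left(4 + 3\right) = -3 + 7 = 4$)
$x{\left(g,P \right)} = \left(4 + P\right) \left(P + g\right)$ ($x{\left(g,P \right)} = \left(g + P\right) \left(P + 4\right) = \left(P + g\right) \left(4 + P\right) = \left(4 + P\right) \left(P + g\right)$)
$v = 43$ ($v = \left(-1\right) \left(-43\right) = 43$)
$\left(-130 + x{\left(4,Y{\left(m{\left(1 \right)},3 \right)} \right)}\right) v = \left(-130 + \left(5^{2} + 4 \cdot 5 + 4 \cdot 4 + 5 \cdot 4\right)\right) 43 = \left(-130 + \left(25 + 20 + 16 + 20\right)\right) 43 = \left(-130 + 81\right) 43 = \left(-49\right) 43 = -2107$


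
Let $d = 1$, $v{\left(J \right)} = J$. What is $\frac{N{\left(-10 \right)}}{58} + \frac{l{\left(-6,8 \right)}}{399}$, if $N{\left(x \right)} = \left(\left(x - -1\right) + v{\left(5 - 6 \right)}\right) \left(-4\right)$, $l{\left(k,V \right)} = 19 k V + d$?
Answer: $- \frac{18439}{11571} \approx -1.5936$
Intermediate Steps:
$l{\left(k,V \right)} = 1 + 19 V k$ ($l{\left(k,V \right)} = 19 k V + 1 = 19 V k + 1 = 1 + 19 V k$)
$N{\left(x \right)} = - 4 x$ ($N{\left(x \right)} = \left(\left(x - -1\right) + \left(5 - 6\right)\right) \left(-4\right) = \left(\left(x + 1\right) + \left(5 - 6\right)\right) \left(-4\right) = \left(\left(1 + x\right) - 1\right) \left(-4\right) = x \left(-4\right) = - 4 x$)
$\frac{N{\left(-10 \right)}}{58} + \frac{l{\left(-6,8 \right)}}{399} = \frac{\left(-4\right) \left(-10\right)}{58} + \frac{1 + 19 \cdot 8 \left(-6\right)}{399} = 40 \cdot \frac{1}{58} + \left(1 - 912\right) \frac{1}{399} = \frac{20}{29} - \frac{911}{399} = - \frac{18439}{11571}$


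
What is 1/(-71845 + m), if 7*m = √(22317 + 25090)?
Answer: -3520405/252923449818 - 7*√47407/252923449818 ≈ -1.3925e-5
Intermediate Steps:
m = √47407/7 (m = √(22317 + 25090)/7 = √47407/7 ≈ 31.104)
1/(-71845 + m) = 1/(-71845 + √47407/7)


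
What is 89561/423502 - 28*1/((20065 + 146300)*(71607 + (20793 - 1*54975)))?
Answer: 557625593147069/2636812440357750 ≈ 0.21148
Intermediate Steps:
89561/423502 - 28*1/((20065 + 146300)*(71607 + (20793 - 1*54975))) = 89561*(1/423502) - 28*1/(166365*(71607 + (20793 - 54975))) = 89561/423502 - 28*1/(166365*(71607 - 34182)) = 89561/423502 - 28/(166365*37425) = 89561/423502 - 28/6226210125 = 557625593147069/2636812440357750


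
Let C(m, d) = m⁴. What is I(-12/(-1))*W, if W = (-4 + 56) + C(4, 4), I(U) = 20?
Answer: 6160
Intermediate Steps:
W = 308 (W = (-4 + 56) + 4⁴ = 52 + 256 = 308)
I(-12/(-1))*W = 20*308 = 6160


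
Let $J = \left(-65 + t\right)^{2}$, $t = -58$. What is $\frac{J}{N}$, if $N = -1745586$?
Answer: $- \frac{1681}{193954} \approx -0.008667$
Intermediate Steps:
$J = 15129$ ($J = \left(-65 - 58\right)^{2} = \left(-123\right)^{2} = 15129$)
$\frac{J}{N} = \frac{15129}{-1745586} = 15129 \left(- \frac{1}{1745586}\right) = - \frac{1681}{193954}$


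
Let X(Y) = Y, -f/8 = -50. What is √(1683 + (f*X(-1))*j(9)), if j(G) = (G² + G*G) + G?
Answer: 3*I*√7413 ≈ 258.3*I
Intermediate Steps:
f = 400 (f = -8*(-50) = 400)
j(G) = G + 2*G² (j(G) = (G² + G²) + G = 2*G² + G = G + 2*G²)
√(1683 + (f*X(-1))*j(9)) = √(1683 + (400*(-1))*(9*(1 + 2*9))) = √(1683 - 3600*(1 + 18)) = √(1683 - 3600*19) = √(1683 - 400*171) = √(1683 - 68400) = √(-66717) = 3*I*√7413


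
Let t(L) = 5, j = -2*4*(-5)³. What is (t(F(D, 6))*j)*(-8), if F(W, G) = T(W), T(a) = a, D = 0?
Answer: -40000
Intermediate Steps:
j = 1000 (j = -8*(-125) = 1000)
F(W, G) = W
(t(F(D, 6))*j)*(-8) = (5*1000)*(-8) = 5000*(-8) = -40000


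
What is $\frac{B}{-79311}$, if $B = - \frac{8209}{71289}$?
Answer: $\frac{8209}{5654001879} \approx 1.4519 \cdot 10^{-6}$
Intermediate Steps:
$B = - \frac{8209}{71289}$ ($B = \left(-8209\right) \frac{1}{71289} = - \frac{8209}{71289} \approx -0.11515$)
$\frac{B}{-79311} = - \frac{8209}{71289 \left(-79311\right)} = \left(- \frac{8209}{71289}\right) \left(- \frac{1}{79311}\right) = \frac{8209}{5654001879}$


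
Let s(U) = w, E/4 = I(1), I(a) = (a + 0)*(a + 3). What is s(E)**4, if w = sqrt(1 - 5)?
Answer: 16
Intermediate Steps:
I(a) = a*(3 + a)
E = 16 (E = 4*(1*(3 + 1)) = 4*(1*4) = 4*4 = 16)
w = 2*I (w = sqrt(-4) = 2*I ≈ 2.0*I)
s(U) = 2*I
s(E)**4 = (2*I)**4 = 16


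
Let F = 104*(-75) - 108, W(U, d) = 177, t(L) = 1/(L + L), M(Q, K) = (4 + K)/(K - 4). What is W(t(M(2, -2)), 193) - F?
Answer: 8085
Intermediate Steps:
M(Q, K) = (4 + K)/(-4 + K)
t(L) = 1/(2*L)
F = -7908 (F = -7800 - 108 = -7908)
W(t(M(2, -2)), 193) - F = 177 - 1*(-7908) = 177 + 7908 = 8085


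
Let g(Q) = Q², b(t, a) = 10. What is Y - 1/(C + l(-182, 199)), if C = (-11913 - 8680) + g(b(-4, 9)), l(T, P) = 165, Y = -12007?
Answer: -244078295/20328 ≈ -12007.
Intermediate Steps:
C = -20493 (C = (-11913 - 8680) + 10² = -20593 + 100 = -20493)
Y - 1/(C + l(-182, 199)) = -12007 - 1/(-20493 + 165) = -12007 - 1/(-20328) = -12007 - 1*(-1/20328) = -12007 + 1/20328 = -244078295/20328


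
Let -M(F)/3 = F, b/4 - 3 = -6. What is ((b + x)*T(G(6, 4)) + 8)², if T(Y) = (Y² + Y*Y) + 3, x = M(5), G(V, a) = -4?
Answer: 877969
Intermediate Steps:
b = -12 (b = 12 + 4*(-6) = 12 - 24 = -12)
M(F) = -3*F
x = -15 (x = -3*5 = -15)
T(Y) = 3 + 2*Y² (T(Y) = (Y² + Y²) + 3 = 2*Y² + 3 = 3 + 2*Y²)
((b + x)*T(G(6, 4)) + 8)² = ((-12 - 15)*(3 + 2*(-4)²) + 8)² = (-27*(3 + 2*16) + 8)² = (-27*(3 + 32) + 8)² = (-27*35 + 8)² = (-945 + 8)² = (-937)² = 877969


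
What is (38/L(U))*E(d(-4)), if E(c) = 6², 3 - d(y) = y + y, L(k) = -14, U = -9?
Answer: -684/7 ≈ -97.714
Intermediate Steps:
d(y) = 3 - 2*y (d(y) = 3 - (y + y) = 3 - 2*y)
E(c) = 36
(38/L(U))*E(d(-4)) = (38/(-14))*36 = (38*(-1/14))*36 = -19/7*36 = -684/7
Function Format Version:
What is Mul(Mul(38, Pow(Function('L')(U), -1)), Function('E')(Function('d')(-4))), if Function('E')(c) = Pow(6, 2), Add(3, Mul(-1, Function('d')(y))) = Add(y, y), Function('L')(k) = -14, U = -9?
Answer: Rational(-684, 7) ≈ -97.714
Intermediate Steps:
Function('d')(y) = Add(3, Mul(-2, y)) (Function('d')(y) = Add(3, Mul(-1, Add(y, y))) = Add(3, Mul(-1, Mul(2, y))) = Add(3, Mul(-2, y)))
Function('E')(c) = 36
Mul(Mul(38, Pow(Function('L')(U), -1)), Function('E')(Function('d')(-4))) = Mul(Mul(38, Pow(-14, -1)), 36) = Mul(Mul(38, Rational(-1, 14)), 36) = Mul(Rational(-19, 7), 36) = Rational(-684, 7)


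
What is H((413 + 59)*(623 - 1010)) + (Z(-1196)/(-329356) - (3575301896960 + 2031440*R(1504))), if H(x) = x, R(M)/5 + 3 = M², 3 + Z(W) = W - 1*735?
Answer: -4372368957723480905/164678 ≈ -2.6551e+13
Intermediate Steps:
Z(W) = -738 + W (Z(W) = -3 + (W - 1*735) = -3 + (W - 735) = -3 + (-735 + W) = -738 + W)
R(M) = -15 + 5*M²
H((413 + 59)*(623 - 1010)) + (Z(-1196)/(-329356) - (3575301896960 + 2031440*R(1504))) = (413 + 59)*(623 - 1010) + ((-738 - 1196)/(-329356) - (3575271425360 + 22975748915200)) = 472*(-387) + (-1934*(-1/329356) - (3575271425360 + 22975748915200)) = -182664 + (967/164678 - 2031440/(1/(1759984 + (-15 + 11310080)))) = -182664 + (967/164678 - 2031440/(1/(1759984 + 11310065))) = -182664 + (967/164678 - 2031440/(1/13070049)) = -182664 + (967/164678 - 2031440/1/13070049) = -182664 + (967/164678 - 2031440*13070049) = -182664 + (967/164678 - 26551020340560) = -182664 - 4372368927642738713/164678 = -4372368957723480905/164678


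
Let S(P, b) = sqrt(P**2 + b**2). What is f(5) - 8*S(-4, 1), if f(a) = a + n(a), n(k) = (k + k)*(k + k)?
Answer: 105 - 8*sqrt(17) ≈ 72.015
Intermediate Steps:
n(k) = 4*k**2 (n(k) = (2*k)*(2*k) = 4*k**2)
f(a) = a + 4*a**2
f(5) - 8*S(-4, 1) = 5*(1 + 4*5) - 8*sqrt((-4)**2 + 1**2) = 5*(1 + 20) - 8*sqrt(16 + 1) = 5*21 - 8*sqrt(17) = 105 - 8*sqrt(17)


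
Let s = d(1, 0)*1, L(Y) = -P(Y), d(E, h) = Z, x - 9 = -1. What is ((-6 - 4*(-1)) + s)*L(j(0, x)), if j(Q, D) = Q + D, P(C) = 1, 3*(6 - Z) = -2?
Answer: -14/3 ≈ -4.6667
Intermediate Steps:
Z = 20/3 (Z = 6 - ⅓*(-2) = 6 + ⅔ = 20/3 ≈ 6.6667)
x = 8 (x = 9 - 1 = 8)
d(E, h) = 20/3
j(Q, D) = D + Q
L(Y) = -1 (L(Y) = -1*1 = -1)
s = 20/3 (s = (20/3)*1 = 20/3 ≈ 6.6667)
((-6 - 4*(-1)) + s)*L(j(0, x)) = ((-6 - 4*(-1)) + 20/3)*(-1) = ((-6 + 4) + 20/3)*(-1) = (-2 + 20/3)*(-1) = (14/3)*(-1) = -14/3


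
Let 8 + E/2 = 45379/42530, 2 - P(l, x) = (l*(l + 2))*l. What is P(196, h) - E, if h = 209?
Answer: -161749078129/21265 ≈ -7.6064e+6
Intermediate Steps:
P(l, x) = 2 - l²*(2 + l) (P(l, x) = 2 - l*(l + 2)*l = 2 - l*(2 + l)*l = 2 - l²*(2 + l))
E = -294861/21265 (E = -16 + 2*(45379/42530) = -16 + 45379/21265 = -294861/21265 ≈ -13.866)
P(196, h) - E = (2 - 1*196³ - 2*196²) - 1*(-294861/21265) = (2 - 1*7529536 - 2*38416) + 294861/21265 = (2 - 7529536 - 76832) + 294861/21265 = -7606366 + 294861/21265 = -161749078129/21265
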